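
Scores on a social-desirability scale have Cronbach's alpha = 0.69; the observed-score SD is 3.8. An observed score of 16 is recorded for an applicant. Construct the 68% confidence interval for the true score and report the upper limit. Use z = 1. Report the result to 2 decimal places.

SEM = 3.8000*√(1 − 0.6900) ≈ 2.1158
1 * SEM ≈ 2.1158
Upper limit = 16 + 2.1158 ≈ 18.1158

18.12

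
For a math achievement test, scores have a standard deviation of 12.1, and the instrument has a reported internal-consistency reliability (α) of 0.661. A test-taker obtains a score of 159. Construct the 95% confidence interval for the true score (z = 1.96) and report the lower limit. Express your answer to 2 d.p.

145.19

SEM = 12.10000·√(1 − 0.66100) ≈ 7.04507
Margin = 1.96 · 7.04507 ≈ 13.80833
Lower limit = 159 − 13.80833 ≈ 145.19167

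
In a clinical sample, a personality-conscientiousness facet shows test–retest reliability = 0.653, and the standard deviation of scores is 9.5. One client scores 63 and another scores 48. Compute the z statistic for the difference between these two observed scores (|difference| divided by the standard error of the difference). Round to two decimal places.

1.90

The standard error of measurement is 9.50000·√(1 − 0.65300) ≃ 9.50000·0.58907 ≃ 5.59614.
SE_diff = SEM · √2 ≃ 5.59614 · 1.41421 ≃ 7.91413
z = 15 / 7.91413 ≃ 1.89534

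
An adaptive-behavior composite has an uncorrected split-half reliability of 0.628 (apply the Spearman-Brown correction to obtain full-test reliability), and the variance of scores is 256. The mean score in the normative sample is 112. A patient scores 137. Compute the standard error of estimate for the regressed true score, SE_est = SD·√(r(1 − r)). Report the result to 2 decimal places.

SD = √256 ≈ 16.0000
r_full = 2·0.628 / (1 + 0.628) ≈ 0.7715
SE_est = SD * √(r(1 − r)) = 16.0000 * √0.1763 ≈ 16.0000 * 0.4199 ≈ 6.7179

6.72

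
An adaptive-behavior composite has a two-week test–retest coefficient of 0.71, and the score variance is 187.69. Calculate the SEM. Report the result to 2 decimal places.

7.38

σ = 187.69^(1/2) = 13.70000
SEM = 13.70000 · √(1 − 0.71000) = 13.70000 · √0.29000 ≈ 13.70000 · 0.53852 ≈ 7.37768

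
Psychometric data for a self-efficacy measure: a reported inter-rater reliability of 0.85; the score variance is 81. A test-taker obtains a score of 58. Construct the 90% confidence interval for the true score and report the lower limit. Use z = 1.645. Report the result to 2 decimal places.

52.27

SD = √81 ≃ 9.000
SEM = 9.000 * √(1 − 0.850) = 9.000 * √0.150 ≃ 9.000 * 0.387 ≃ 3.486
Half-width = 1.645*3.486 ≃ 5.734
Lower limit = 58 − 5.734 ≃ 52.266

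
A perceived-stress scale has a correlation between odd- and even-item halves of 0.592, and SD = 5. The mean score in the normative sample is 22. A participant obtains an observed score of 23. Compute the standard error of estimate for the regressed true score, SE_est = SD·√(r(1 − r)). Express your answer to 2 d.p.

2.18

r_full = 2·0.592 / (1 + 0.592) ≈ 0.7437
SE_est = SD * √(r(1 − r)) = 5.0000 * √0.1906 ≈ 5.0000 * 0.4366 ≈ 2.1829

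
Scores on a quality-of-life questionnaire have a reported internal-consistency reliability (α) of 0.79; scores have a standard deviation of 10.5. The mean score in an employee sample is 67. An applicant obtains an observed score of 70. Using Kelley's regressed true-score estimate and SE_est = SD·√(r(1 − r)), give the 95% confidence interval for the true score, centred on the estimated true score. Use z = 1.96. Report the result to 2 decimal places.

T̂ = r·X + (1 − r)·M = 0.7900*70 + 0.2100*67 = 55.3000 + 14.0700 ≈ 69.3700
SE_est = 10.5000·√[r(1 − r)] ≈ 4.2767
95% CI: 69.3700 ± 8.3824 ≈ (60.9876, 77.7524)

[60.99, 77.75]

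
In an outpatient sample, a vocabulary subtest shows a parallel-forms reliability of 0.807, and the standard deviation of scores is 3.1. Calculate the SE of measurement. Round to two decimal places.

SEM = 3.1000 * √(1 − 0.8070) = 3.1000 * √0.1930 ≈ 3.1000 * 0.4393 ≈ 1.3619

1.36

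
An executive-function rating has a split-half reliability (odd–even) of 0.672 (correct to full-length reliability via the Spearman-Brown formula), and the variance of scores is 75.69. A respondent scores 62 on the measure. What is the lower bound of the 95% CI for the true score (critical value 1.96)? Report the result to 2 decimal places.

54.45

σ = 75.69^(1/2) = 8.70000
Spearman-Brown: r = 2(0.672) / (1 + 0.672) = 1.34400 / 1.67200 ≈ 0.80383
SEM = 8.70000 × √(1 − 0.80383) = 8.70000 × √0.19617 ≈ 8.70000 × 0.44291 ≈ 3.85335
1.96 × SEM ≈ 7.55256
Lower bound: 62 − 7.55256 = 54.44744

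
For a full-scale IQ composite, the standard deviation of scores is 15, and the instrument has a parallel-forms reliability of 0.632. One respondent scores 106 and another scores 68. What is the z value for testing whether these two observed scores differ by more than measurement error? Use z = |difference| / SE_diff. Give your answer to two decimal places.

2.95

SEM = 15.0000 × √(1 − 0.6320) = 15.0000 × √0.3680 ≈ 15.0000 × 0.6066 ≈ 9.0995
Standard error of the difference = 9.0995·√2 ≈ 12.8686
z = 38 / 12.8686 ≈ 2.9529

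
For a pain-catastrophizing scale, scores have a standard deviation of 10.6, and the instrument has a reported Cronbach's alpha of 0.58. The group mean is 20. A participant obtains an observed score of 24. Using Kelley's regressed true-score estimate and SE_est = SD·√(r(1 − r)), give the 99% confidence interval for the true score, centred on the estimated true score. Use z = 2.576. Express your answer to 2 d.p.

T̂ = 0.580(24) + 0.420(20) ≈ 22.320
SE_est = 10.600·√(0.580·0.420) ≈ 5.232
CI = 22.320 ± 2.576 · 5.232 → [8.843, 35.797]

[8.84, 35.80]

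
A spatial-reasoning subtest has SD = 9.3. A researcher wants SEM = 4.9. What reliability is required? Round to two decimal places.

r = 1 − (SEM / SD)² = 1 − (4.900 / 9.3)² ≈ 1 − 0.278 ≈ 0.722

0.72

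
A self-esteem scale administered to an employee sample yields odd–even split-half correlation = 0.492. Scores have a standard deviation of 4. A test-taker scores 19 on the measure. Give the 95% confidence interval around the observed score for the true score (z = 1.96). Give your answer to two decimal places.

[14.43, 23.57]

Spearman-Brown: r = 2(0.492) / (1 + 0.492) = 0.9840 / 1.4920 ≈ 0.6595
SEM = 4.0000 × √(1 − 0.6595) = 4.0000 × √0.3405 ≈ 4.0000 × 0.5835 ≈ 2.3340
1.96 × SEM ≈ 4.5747
CI = 19 ± 4.5747 → [14.4253, 23.5747]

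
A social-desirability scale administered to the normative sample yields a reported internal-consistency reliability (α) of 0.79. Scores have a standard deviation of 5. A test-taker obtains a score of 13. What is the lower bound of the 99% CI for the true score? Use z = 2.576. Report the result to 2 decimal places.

SEM = 5.000 · √(1 − 0.790) = 5.000 · √0.210 ≈ 5.000 · 0.458 ≈ 2.291
2.576 · SEM ≈ 5.902
Lower bound: 13 − 5.902 = 7.098

7.10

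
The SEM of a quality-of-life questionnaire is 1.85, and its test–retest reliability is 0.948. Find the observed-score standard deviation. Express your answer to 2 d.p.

SD = 1.85 / √(1 − 0.948) ≃ 8.113

8.11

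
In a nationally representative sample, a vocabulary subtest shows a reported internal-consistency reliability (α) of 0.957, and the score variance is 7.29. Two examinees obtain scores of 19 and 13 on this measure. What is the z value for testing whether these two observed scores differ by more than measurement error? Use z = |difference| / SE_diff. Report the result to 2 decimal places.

SD = √7.29 ≃ 2.7000
SEM = 2.7000 · √(1 − 0.9570) = 2.7000 · √0.0430 ≃ 2.7000 · 0.2074 ≃ 0.5599
Standard error of the difference = 0.5599·√2 ≃ 0.7918
z = |19 − 13| / 0.7918 = 6 / 0.7918 ≃ 7.5777

7.58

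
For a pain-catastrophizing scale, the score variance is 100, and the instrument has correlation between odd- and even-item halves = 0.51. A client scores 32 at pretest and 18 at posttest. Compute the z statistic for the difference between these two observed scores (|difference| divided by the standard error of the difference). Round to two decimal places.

SD = √100 = 10.0000
Full-length reliability (Spearman-Brown) = 2(0.51)/(1+0.51) ≈ 0.6755
SEM = 10.0000*√(1 − 0.6755) ≈ 5.6965
SE_diff = √2 * SEM ≈ 8.0561
z = 14 / 8.0561 ≈ 1.7378

1.74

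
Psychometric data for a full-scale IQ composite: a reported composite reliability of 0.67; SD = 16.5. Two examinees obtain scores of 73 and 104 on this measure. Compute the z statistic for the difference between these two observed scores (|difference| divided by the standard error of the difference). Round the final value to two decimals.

The standard error of measurement is 16.5000·√(1 − 0.6700) ≃ 16.5000·0.5745 ≃ 9.4785.
Standard error of the difference = 9.4785·√2 ≃ 13.4047
z = 31 / 13.4047 ≃ 2.3126

2.31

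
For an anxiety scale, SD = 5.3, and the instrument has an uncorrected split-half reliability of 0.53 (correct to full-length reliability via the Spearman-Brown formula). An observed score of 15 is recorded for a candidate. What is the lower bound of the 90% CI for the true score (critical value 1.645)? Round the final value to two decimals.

r_full = 2·0.53 / (1 + 0.53) ≈ 0.6928
SEM = 5.3000*√(1 − 0.6928) ≈ 2.9375
Margin = 1.645 * 2.9375 ≈ 4.8322
Lower limit = 15 − 4.8322 ≈ 10.1678

10.17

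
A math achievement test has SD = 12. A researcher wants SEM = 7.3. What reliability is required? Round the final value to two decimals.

r = 1 − (7.300/12)² ≃ 1 − 0.370 ≃ 0.630

0.63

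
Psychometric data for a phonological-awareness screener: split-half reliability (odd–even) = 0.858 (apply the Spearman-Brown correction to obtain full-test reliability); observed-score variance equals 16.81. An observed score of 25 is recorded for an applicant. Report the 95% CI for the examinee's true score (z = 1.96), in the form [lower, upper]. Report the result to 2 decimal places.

SD = √16.81 = 4.10000
Spearman-Brown: r = 2(0.858) / (1 + 0.858) = 1.71600 / 1.85800 ≃ 0.92357
The standard error of measurement is 4.10000*√(1 − 0.92357) ≃ 4.10000*0.27645 ≃ 1.13346.
Margin = 1.96 * 1.13346 ≃ 2.22158
CI = 25 ± 2.22158 → [22.77842, 27.22158]

[22.78, 27.22]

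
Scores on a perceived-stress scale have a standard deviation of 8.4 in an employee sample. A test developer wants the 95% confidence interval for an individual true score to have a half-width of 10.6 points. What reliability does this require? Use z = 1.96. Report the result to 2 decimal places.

0.59

SEM needed = half-width / z = 10.6/1.96 ≈ 5.4082
r = 1 − (SEM / SD)² = 1 − (5.4082 / 8.4)² ≈ 1 − 0.4145 ≈ 0.5855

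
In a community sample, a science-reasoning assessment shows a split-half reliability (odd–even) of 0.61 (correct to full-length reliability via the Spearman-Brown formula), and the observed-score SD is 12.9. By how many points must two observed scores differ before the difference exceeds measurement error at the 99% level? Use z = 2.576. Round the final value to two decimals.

23.13

r_full = 2·0.61 / (1 + 0.61) ≃ 0.7578
SEM = 12.9000×√(1 − 0.7578) ≃ 6.3491
SE_diff = √2 × SEM ≃ 8.9789
Smallest detectable difference = 2.576×8.9789 ≃ 23.1297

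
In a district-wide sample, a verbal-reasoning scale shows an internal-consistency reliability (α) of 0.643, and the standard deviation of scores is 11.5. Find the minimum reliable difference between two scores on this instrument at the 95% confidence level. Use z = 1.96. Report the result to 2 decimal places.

19.05

SEM = 11.500 × √(1 − 0.643) = 11.500 × √0.357 ≈ 11.500 × 0.597 ≈ 6.871
SE_diff = SEM × √2 ≈ 6.871 × 1.414 ≈ 9.717
Minimum reliable difference = 1.96 × SE_diff ≈ 1.96 × 9.717 ≈ 19.046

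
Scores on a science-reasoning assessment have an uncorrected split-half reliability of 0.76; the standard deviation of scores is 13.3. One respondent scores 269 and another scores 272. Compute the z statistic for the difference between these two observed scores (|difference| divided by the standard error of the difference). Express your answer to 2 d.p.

Spearman-Brown: r = 2(0.76) / (1 + 0.76) = 1.5200 / 1.7600 ≃ 0.8636
SEM = 13.3000 × √(1 − 0.8636) = 13.3000 × √0.1364 ≃ 13.3000 × 0.3693 ≃ 4.9114
SE_diff = SEM × √2 ≃ 4.9114 × 1.4142 ≃ 6.9457
z = |269 − 272| / 6.9457 = 3 / 6.9457 ≃ 0.4319

0.43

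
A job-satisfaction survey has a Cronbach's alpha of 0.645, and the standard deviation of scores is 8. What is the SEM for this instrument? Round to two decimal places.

The standard error of measurement is 8.0000*√(1 − 0.6450) ≈ 8.0000*0.5958 ≈ 4.7666.

4.77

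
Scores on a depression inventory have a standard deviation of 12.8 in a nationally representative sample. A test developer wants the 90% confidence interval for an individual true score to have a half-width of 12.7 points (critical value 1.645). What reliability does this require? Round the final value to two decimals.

Required SEM = 12.7 / 1.645 ≃ 7.72036
Required reliability = 1 − (SEM/SD)² = 1 − 0.36379 ≃ 0.63621

0.64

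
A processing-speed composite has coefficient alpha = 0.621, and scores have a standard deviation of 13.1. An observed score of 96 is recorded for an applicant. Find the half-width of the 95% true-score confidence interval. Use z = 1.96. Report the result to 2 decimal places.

15.81

SEM = 13.100×√(1 − 0.621) ≈ 8.065
Half-width = 1.96×8.065 ≈ 15.807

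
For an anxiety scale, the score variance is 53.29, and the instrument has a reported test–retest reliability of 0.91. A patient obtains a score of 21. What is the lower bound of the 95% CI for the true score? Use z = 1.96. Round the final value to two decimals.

16.71

SD = √53.29 ≈ 7.3000
SEM = 7.3000 × √(1 − 0.9100) = 7.3000 × √0.0900 ≈ 7.3000 × 0.3000 ≈ 2.1900
Margin = 1.96 × 2.1900 ≈ 4.2924
Lower bound: 21 − 4.2924 = 16.7076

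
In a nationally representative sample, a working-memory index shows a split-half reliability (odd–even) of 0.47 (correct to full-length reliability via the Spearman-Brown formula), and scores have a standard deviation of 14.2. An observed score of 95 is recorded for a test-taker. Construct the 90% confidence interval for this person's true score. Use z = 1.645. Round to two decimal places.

Spearman-Brown: r = 2(0.47) / (1 + 0.47) = 0.9400 / 1.4700 ≃ 0.6395
SEM = 14.2000*√(1 − 0.6395) ≃ 8.5264
Margin = 1.645 * 8.5264 ≃ 14.0260
90% CI: 95 ± 14.0260 = [80.9740, 109.0260]

[80.97, 109.03]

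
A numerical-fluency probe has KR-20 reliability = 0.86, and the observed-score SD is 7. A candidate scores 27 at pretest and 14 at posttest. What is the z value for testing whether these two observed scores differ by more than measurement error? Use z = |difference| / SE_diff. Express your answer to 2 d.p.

3.51

SEM = 7.0000·√(1 − 0.8600) ≈ 2.6192
SE_diff = SEM · √2 ≈ 2.6192 · 1.4142 ≈ 3.7041
z = |27 − 14| / 3.7041 = 13 / 3.7041 ≈ 3.5097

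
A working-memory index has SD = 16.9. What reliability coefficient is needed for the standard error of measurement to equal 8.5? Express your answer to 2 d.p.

0.75

Required reliability = 1 − (SEM/SD)² = 1 − 0.253 ≈ 0.747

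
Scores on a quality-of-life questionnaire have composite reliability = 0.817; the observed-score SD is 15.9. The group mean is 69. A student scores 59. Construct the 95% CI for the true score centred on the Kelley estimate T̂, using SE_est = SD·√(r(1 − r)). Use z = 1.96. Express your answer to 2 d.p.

T̂ = r·X + (1 − r)·M = 0.817*59 + 0.183*69 = 48.203 + 12.627 ≈ 60.830
SE_est = 15.900*√(0.817*0.183) ≈ 6.148
95% CI: 60.830 ± 12.050 ≈ (48.780, 72.880)

[48.78, 72.88]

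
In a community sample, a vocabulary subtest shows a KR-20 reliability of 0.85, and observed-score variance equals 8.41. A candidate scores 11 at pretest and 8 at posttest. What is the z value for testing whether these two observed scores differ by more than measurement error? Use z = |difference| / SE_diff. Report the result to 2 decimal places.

SD = √8.41 = 2.9000
The standard error of measurement is 2.9000×√(1 − 0.8500) ≃ 2.9000×0.3873 ≃ 1.1232.
SE_diff = SEM × √2 ≃ 1.1232 × 1.4142 ≃ 1.5884
z = 3 / 1.5884 ≃ 1.8887

1.89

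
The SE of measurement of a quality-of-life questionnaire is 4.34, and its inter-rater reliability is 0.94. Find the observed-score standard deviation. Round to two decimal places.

17.72

SD = 4.34 / √(1 − 0.94) ≈ 17.71798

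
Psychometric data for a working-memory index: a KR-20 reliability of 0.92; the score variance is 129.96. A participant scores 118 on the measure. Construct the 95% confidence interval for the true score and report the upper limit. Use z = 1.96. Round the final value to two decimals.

124.32

SD = √129.96 ≈ 11.400
SEM = 11.400·√(1 − 0.920) ≈ 3.224
1.96 · SEM ≈ 6.320
Upper limit = 118 + 6.320 ≈ 124.320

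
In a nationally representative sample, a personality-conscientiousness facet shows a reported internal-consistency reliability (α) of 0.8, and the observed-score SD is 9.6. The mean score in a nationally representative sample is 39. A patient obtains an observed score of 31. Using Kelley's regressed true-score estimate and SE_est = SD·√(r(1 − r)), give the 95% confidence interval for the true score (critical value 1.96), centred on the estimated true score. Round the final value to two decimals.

[25.07, 40.13]

T̂ = 0.80000(31) + 0.20000(39) ≈ 32.60000
SE_est = SD × √(r(1 − r)) = 9.60000 × √0.16000 ≈ 9.60000 × 0.40000 ≈ 3.84000
CI = 32.60000 ± 1.96 × 3.84000 → [25.07360, 40.12640]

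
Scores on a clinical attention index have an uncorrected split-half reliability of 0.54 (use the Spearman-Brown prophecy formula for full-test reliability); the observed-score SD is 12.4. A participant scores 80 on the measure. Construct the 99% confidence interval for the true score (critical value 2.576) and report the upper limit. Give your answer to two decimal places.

Spearman-Brown: r = 2(0.54) / (1 + 0.54) = 1.080 / 1.540 ≈ 0.701
SEM = 12.400 × √(1 − 0.701) = 12.400 × √0.299 ≈ 12.400 × 0.547 ≈ 6.777
Half-width = 2.576×6.777 ≈ 17.458
Upper bound: 80 + 17.458 = 97.458

97.46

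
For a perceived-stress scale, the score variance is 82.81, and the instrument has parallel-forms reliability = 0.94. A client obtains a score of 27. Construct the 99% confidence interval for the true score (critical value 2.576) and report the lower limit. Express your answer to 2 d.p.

σ = 82.81^(1/2) = 9.1000
SEM = 9.1000·√(1 − 0.9400) ≈ 2.2290
Half-width = 2.576·2.2290 ≈ 5.7420
Lower bound: 27 − 5.7420 = 21.2580

21.26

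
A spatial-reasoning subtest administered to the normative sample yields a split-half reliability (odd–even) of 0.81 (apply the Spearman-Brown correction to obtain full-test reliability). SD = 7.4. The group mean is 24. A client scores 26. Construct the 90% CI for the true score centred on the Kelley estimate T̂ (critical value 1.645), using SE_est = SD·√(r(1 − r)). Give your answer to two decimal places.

[22.06, 29.52]

r_full = 2·0.81 / (1 + 0.81) ≈ 0.89503
T̂ = r·X + (1 − r)·M = 0.89503·26 + 0.10497·24 ≈ 23.27072 + 2.51934 ≈ 25.79006
SE_est = 7.40000·√[r(1 − r)] ≈ 2.26823
CI = 25.79006 ± 1.645 · 2.26823 → [22.05881, 29.52130]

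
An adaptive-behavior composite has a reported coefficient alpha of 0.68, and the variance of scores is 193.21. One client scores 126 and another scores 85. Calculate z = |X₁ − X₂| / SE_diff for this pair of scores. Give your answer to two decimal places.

3.69

σ = 193.21^(1/2) = 13.900
SEM = 13.900 * √(1 − 0.680) = 13.900 * √0.320 ≈ 13.900 * 0.566 ≈ 7.863
Standard error of the difference = 7.863·√2 ≈ 11.120
z = |126 − 85| / 11.120 = 41 / 11.120 ≈ 3.687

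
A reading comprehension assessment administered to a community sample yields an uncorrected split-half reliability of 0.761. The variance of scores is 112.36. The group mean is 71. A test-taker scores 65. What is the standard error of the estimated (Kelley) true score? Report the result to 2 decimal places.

σ = 112.36^(1/2) = 10.60000
Full-length reliability (Spearman-Brown) = 2(0.761)/(1+0.761) ≈ 0.86428
SE_est = SD * √(r(1 − r)) = 10.60000 * √0.11730 ≈ 10.60000 * 0.34249 ≈ 3.63039

3.63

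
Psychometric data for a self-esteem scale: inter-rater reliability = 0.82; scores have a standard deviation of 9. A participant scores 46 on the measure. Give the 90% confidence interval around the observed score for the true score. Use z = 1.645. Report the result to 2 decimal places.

SEM = 9.000 * √(1 − 0.820) = 9.000 * √0.180 ≈ 9.000 * 0.424 ≈ 3.818
1.645 * SEM ≈ 6.281
CI = 46 ± 6.281 → [39.719, 52.281]

[39.72, 52.28]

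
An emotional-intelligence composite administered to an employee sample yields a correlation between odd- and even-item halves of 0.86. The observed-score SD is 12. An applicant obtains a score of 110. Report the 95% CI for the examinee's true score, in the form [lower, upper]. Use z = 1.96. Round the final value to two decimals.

r_full = 2·0.86 / (1 + 0.86) ≈ 0.9247
The standard error of measurement is 12.0000×√(1 − 0.9247) ≈ 12.0000×0.2744 ≈ 3.2922.
1.96 × SEM ≈ 6.4528
95% CI: 110 ± 6.4528 = [103.5472, 116.4528]

[103.55, 116.45]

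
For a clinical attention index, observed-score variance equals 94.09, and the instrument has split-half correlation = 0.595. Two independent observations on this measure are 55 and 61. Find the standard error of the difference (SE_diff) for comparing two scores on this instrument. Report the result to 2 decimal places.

6.91

SD = √94.09 ≈ 9.70000
Full-length reliability (Spearman-Brown) = 2(0.595)/(1+0.595) ≈ 0.74608
The standard error of measurement is 9.70000·√(1 − 0.74608) ≈ 9.70000·0.50390 ≈ 4.88786.
SE_diff = √2 · SEM ≈ 6.91248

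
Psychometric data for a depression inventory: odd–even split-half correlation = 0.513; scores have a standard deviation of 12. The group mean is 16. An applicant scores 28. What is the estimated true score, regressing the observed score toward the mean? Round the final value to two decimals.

r_full = 2·0.513 / (1 + 0.513) ≈ 0.6781
T̂ = 0.6781(28) + 0.3219(16) ≈ 24.1375

24.14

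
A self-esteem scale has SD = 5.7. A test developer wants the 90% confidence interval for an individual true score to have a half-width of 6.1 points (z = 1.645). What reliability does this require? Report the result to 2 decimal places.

0.58

SEM needed = half-width / z = 6.1/1.645 ≃ 3.708
Required reliability = 1 − (SEM/SD)² = 1 − 0.423 ≃ 0.577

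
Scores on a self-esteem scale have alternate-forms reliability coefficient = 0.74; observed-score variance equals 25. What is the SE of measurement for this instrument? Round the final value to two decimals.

SD = √25 = 5.00000
SEM = 5.00000·√(1 − 0.74000) ≈ 2.54951

2.55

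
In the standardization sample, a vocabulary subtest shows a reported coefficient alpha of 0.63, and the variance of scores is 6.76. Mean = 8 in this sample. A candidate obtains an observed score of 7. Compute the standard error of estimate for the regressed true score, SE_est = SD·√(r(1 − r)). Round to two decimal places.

SD = √6.76 = 2.600
SE_est = 2.600·√[r(1 − r)] ≈ 1.255

1.26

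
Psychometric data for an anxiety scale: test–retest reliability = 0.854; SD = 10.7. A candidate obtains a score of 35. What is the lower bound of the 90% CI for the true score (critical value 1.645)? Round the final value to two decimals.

SEM = 10.7000*√(1 − 0.8540) ≃ 4.0885
Half-width = 1.645*4.0885 ≃ 6.7255
Lower bound: 35 − 6.7255 = 28.2745

28.27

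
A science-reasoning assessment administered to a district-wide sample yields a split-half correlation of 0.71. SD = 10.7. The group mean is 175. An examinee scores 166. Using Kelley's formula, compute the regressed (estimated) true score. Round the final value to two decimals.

Full-length reliability (Spearman-Brown) = 2(0.71)/(1+0.71) ≈ 0.8304
Estimated true score = 0.8304*166 + (1 − 0.8304)*175 ≈ 167.5263

167.53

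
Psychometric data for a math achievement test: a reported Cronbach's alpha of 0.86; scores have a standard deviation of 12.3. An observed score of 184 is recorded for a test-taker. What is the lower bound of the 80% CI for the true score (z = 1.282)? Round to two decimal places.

178.10

The standard error of measurement is 12.30000*√(1 − 0.86000) ≈ 12.30000*0.37417 ≈ 4.60224.
Half-width = 1.282*4.60224 ≈ 5.90007
Lower limit = 184 − 5.90007 ≈ 178.09993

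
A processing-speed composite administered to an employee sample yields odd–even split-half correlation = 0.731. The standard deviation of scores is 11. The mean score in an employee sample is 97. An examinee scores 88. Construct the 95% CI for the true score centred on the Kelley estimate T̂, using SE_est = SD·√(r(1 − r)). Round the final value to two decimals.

[81.59, 97.21]

Full-length reliability (Spearman-Brown) = 2(0.731)/(1+0.731) ≃ 0.845
Estimated true score = 0.845*88 + (1 − 0.845)*97 ≃ 89.399
SE_est = SD * √(r(1 − r)) = 11.000 * √0.131 ≃ 11.000 * 0.362 ≃ 3.985
95% CI: 89.399 ± 7.811 ≃ (81.588, 97.210)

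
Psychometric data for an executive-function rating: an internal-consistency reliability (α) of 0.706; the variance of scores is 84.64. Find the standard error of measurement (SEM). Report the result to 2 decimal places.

SD = √84.64 = 9.2000
The standard error of measurement is 9.2000*√(1 − 0.7060) ≈ 9.2000*0.5422 ≈ 4.9884.

4.99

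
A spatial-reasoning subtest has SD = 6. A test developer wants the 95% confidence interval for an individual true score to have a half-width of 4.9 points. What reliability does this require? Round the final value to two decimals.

SEM needed = half-width / z = 4.9/1.96 ≈ 2.500
r = 1 − (2.500/6)² ≈ 1 − 0.174 ≈ 0.826

0.83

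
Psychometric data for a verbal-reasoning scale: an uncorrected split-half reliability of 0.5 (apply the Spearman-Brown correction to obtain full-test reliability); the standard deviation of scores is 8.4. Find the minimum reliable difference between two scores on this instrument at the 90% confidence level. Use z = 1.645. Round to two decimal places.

11.28

Full-length reliability (Spearman-Brown) = 2(0.5)/(1+0.5) ≈ 0.667
SEM = 8.400 × √(1 − 0.667) = 8.400 × √0.333 ≈ 8.400 × 0.577 ≈ 4.850
SE_diff = SEM × √2 ≈ 4.850 × 1.414 ≈ 6.859
Minimum reliable difference = 1.645 × SE_diff ≈ 1.645 × 6.859 ≈ 11.282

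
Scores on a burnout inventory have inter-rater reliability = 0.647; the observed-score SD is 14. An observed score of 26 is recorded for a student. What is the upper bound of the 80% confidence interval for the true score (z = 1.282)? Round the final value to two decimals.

36.66

SEM = 14.00000 · √(1 − 0.64700) = 14.00000 · √0.35300 ≃ 14.00000 · 0.59414 ≃ 8.31793
1.282 · SEM ≃ 10.66359
Upper bound: 26 + 10.66359 = 36.66359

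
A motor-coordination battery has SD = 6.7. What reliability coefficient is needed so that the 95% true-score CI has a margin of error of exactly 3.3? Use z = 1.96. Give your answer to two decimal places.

0.94

SEM needed = half-width / z = 3.3/1.96 ≈ 1.684
Required reliability = 1 − (SEM/SD)² = 1 − 0.063 ≈ 0.937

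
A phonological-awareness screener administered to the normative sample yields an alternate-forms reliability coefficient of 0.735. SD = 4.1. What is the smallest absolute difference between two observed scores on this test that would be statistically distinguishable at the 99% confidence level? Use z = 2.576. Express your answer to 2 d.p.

SEM = 4.1000 * √(1 − 0.7350) = 4.1000 * √0.2650 ≈ 4.1000 * 0.5148 ≈ 2.1106
Standard error of the difference = 2.1106·√2 ≈ 2.9848
Minimum reliable difference = 2.576 * SE_diff ≈ 2.576 * 2.9848 ≈ 7.6890

7.69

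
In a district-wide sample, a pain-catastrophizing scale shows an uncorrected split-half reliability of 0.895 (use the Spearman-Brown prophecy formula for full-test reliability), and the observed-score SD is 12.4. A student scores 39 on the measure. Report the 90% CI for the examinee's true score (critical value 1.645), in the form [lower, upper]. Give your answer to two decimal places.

[34.20, 43.80]

Spearman-Brown: r = 2(0.895) / (1 + 0.895) = 1.79000 / 1.89500 ≈ 0.94459
The standard error of measurement is 12.40000*√(1 − 0.94459) ≈ 12.40000*0.23539 ≈ 2.91885.
Margin = 1.645 * 2.91885 ≈ 4.80151
Interval: (34.19849, 43.80151)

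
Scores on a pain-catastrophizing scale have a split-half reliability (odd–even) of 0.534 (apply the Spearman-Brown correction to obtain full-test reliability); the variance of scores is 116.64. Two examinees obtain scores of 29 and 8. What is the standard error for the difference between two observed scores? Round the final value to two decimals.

8.42

SD = √116.64 ≈ 10.80000
r_full = 2·0.534 / (1 + 0.534) ≈ 0.69622
SEM = 10.80000·√(1 − 0.69622) ≈ 5.95256
Standard error of the difference = 5.95256·√2 ≈ 8.41820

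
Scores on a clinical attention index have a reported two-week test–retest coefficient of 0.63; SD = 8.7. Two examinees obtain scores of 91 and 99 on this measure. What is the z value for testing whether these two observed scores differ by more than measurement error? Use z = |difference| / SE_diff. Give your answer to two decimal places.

1.07

SEM = 8.70000·√(1 − 0.63000) ≃ 5.29200
Standard error of the difference = 5.29200·√2 ≃ 7.48402
z = |91 − 99| / 7.48402 = 8 / 7.48402 ≃ 1.06894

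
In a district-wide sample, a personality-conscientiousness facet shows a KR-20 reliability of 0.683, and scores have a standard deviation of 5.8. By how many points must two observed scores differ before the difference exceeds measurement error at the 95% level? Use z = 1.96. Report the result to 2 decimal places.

9.05

SEM = 5.8000 · √(1 − 0.6830) = 5.8000 · √0.3170 ≃ 5.8000 · 0.5630 ≃ 3.2656
SE_diff = SEM · √2 ≃ 3.2656 · 1.4142 ≃ 4.6182
Minimum reliable difference = 1.96 · SE_diff ≃ 1.96 · 4.6182 ≃ 9.0517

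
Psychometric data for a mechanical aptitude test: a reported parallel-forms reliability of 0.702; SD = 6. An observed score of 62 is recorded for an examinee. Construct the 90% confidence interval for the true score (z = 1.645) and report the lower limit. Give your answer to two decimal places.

The standard error of measurement is 6.00000·√(1 − 0.70200) ≈ 6.00000·0.54589 ≈ 3.27536.
Half-width = 1.645·3.27536 ≈ 5.38797
Lower limit = 62 − 5.38797 ≈ 56.61203

56.61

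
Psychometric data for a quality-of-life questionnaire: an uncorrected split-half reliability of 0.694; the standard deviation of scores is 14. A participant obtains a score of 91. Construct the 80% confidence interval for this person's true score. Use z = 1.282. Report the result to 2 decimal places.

[83.37, 98.63]

Full-length reliability (Spearman-Brown) = 2(0.694)/(1+0.694) ≈ 0.8194
SEM = 14.0000 · √(1 − 0.8194) = 14.0000 · √0.1806 ≈ 14.0000 · 0.4250 ≈ 5.9502
1.282 · SEM ≈ 7.6282
CI = 91 ± 7.6282 → [83.3718, 98.6282]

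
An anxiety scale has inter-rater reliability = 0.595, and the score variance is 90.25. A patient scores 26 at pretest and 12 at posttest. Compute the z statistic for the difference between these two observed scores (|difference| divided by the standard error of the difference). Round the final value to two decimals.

SD = √90.25 ≈ 9.5000
SEM = 9.5000 · √(1 − 0.5950) = 9.5000 · √0.4050 ≈ 9.5000 · 0.6364 ≈ 6.0458
Standard error of the difference = 6.0458·√2 ≈ 8.5500
z = 14 / 8.5500 ≈ 1.6374

1.64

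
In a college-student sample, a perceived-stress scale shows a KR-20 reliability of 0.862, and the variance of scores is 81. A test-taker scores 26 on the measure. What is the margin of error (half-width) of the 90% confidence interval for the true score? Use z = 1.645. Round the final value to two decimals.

SD = √81 = 9.000
SEM = 9.000 · √(1 − 0.862) = 9.000 · √0.138 ≈ 9.000 · 0.371 ≈ 3.343
Margin = 1.645 · 3.343 ≈ 5.500

5.50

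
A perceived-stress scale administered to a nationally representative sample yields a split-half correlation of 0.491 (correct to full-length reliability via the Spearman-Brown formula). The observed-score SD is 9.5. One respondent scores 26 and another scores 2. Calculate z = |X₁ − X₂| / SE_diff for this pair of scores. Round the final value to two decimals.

r_full = 2·0.491 / (1 + 0.491) ≈ 0.659
SEM = 9.500 * √(1 − 0.659) = 9.500 * √0.341 ≈ 9.500 * 0.584 ≈ 5.551
Standard error of the difference = 5.551·√2 ≈ 7.850
z = 24 / 7.850 ≈ 3.057

3.06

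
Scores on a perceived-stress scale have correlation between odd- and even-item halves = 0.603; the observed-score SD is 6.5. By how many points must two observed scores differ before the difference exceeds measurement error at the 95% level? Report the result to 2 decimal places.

8.97

r_full = 2·0.603 / (1 + 0.603) ≈ 0.75234
SEM = 6.50000 * √(1 − 0.75234) = 6.50000 * √0.24766 ≈ 6.50000 * 0.49766 ≈ 3.23476
Standard error of the difference = 3.23476·√2 ≈ 4.57464
Smallest detectable difference = 1.96*4.57464 ≈ 8.96629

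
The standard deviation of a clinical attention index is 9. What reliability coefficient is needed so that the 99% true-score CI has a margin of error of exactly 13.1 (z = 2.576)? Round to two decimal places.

0.68

SEM needed = half-width / z = 13.1/2.576 ≈ 5.0854
r = 1 − (SEM / SD)² = 1 − (5.0854 / 9)² ≈ 1 − 0.3193 ≈ 0.6807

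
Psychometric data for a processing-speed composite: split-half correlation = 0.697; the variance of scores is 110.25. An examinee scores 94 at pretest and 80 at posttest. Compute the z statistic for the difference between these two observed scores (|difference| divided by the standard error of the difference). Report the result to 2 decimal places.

2.23

σ = 110.25^(1/2) = 10.5000
Spearman-Brown: r = 2(0.697) / (1 + 0.697) = 1.3940 / 1.6970 ≈ 0.8214
SEM = 10.5000×√(1 − 0.8214) ≈ 4.4368
SE_diff = SEM × √2 ≈ 4.4368 × 1.4142 ≈ 6.2746
z = |94 − 80| / 6.2746 = 14 / 6.2746 ≈ 2.2312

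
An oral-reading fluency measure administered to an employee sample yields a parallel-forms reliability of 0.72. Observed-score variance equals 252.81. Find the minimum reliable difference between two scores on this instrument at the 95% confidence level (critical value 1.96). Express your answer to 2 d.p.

23.32

SD = √252.81 ≈ 15.900
SEM = 15.900 · √(1 − 0.720) = 15.900 · √0.280 ≈ 15.900 · 0.529 ≈ 8.413
SE_diff = SEM · √2 ≈ 8.413 · 1.414 ≈ 11.898
Smallest detectable difference = 1.96·11.898 ≈ 23.321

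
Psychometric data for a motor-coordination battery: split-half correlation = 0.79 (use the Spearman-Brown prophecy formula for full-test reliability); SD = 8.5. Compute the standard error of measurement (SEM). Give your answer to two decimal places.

Spearman-Brown: r = 2(0.79) / (1 + 0.79) = 1.5800 / 1.7900 ≈ 0.8827
The standard error of measurement is 8.5000*√(1 − 0.8827) ≈ 8.5000*0.3425 ≈ 2.9114.

2.91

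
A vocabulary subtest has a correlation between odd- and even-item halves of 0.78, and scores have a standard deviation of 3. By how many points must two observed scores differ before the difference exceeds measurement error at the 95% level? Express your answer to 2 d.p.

2.92

Full-length reliability (Spearman-Brown) = 2(0.78)/(1+0.78) ≈ 0.876
SEM = 3.000*√(1 − 0.876) ≈ 1.055
Standard error of the difference = 1.055·√2 ≈ 1.492
Minimum reliable difference = 1.96 * SE_diff ≈ 1.96 * 1.492 ≈ 2.923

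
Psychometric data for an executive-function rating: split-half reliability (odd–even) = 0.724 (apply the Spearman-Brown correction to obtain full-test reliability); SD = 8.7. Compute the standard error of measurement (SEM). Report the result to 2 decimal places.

3.48

Full-length reliability (Spearman-Brown) = 2(0.724)/(1+0.724) ≃ 0.840
The standard error of measurement is 8.700×√(1 − 0.840) ≃ 8.700×0.400 ≃ 3.481.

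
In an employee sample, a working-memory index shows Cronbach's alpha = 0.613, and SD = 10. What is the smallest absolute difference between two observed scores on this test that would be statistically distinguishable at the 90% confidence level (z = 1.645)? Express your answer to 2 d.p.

14.47

SEM = 10.00000 * √(1 − 0.61300) = 10.00000 * √0.38700 ≈ 10.00000 * 0.62209 ≈ 6.22093
SE_diff = SEM * √2 ≈ 6.22093 * 1.41421 ≈ 8.79773
Minimum reliable difference = 1.645 * SE_diff ≈ 1.645 * 8.79773 ≈ 14.47226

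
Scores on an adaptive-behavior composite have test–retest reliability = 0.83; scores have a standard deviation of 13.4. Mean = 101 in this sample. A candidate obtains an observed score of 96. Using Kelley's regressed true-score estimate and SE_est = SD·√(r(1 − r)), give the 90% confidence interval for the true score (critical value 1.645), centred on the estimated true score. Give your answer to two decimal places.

[88.57, 105.13]

T̂ = r·X + (1 − r)·M = 0.83000*96 + 0.17000*101 = 79.68000 + 17.17000 ≈ 96.85000
SE_est = SD * √(r(1 − r)) = 13.40000 * √0.14110 ≈ 13.40000 * 0.37563 ≈ 5.03348
90% CI: 96.85000 ± 8.28007 ≈ (88.56993, 105.13007)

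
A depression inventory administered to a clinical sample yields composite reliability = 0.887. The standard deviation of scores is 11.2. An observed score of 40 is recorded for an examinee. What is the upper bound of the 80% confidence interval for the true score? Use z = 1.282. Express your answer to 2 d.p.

SEM = 11.200·√(1 − 0.887) ≈ 3.765
Half-width = 1.282·3.765 ≈ 4.827
Upper limit = 40 + 4.827 ≈ 44.827

44.83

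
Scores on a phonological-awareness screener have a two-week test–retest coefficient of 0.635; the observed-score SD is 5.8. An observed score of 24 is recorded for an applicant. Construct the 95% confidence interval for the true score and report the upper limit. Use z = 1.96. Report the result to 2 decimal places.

The standard error of measurement is 5.80000×√(1 − 0.63500) ≈ 5.80000×0.60415 ≈ 3.50408.
Half-width = 1.96×3.50408 ≈ 6.86800
Upper limit = 24 + 6.86800 ≈ 30.86800

30.87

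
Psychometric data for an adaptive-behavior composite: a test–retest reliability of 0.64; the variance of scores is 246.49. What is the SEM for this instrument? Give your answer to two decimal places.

σ = 246.49^(1/2) = 15.70000
SEM = 15.70000 * √(1 − 0.64000) = 15.70000 * √0.36000 ≃ 15.70000 * 0.60000 ≃ 9.42000

9.42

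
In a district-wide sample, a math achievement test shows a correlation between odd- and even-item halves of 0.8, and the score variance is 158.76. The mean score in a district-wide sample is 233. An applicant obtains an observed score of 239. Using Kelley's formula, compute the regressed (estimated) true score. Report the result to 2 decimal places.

Spearman-Brown: r = 2(0.8) / (1 + 0.8) = 1.60000 / 1.80000 ≈ 0.88889
T̂ = 0.88889(239) + 0.11111(233) ≈ 238.33333

238.33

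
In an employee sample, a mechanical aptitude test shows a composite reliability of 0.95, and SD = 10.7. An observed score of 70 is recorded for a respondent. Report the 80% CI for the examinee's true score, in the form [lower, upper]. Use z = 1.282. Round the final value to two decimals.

[66.93, 73.07]

SEM = 10.7000*√(1 − 0.9500) ≈ 2.3926
1.282 * SEM ≈ 3.0673
Interval: (66.9327, 73.0673)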